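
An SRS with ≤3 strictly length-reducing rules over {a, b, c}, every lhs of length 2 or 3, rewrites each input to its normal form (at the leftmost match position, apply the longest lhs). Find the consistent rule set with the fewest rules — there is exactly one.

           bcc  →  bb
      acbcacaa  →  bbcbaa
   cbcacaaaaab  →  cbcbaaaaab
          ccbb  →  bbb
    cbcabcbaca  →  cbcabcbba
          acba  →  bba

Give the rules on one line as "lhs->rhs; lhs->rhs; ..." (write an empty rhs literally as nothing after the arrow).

  | bcc => bb
  | acbcacaa => bbcacaa => bbcbaa
  | cbcacaaaaab => cbcbaaaaab
  | ccbb => bbb

ac->b; cc->b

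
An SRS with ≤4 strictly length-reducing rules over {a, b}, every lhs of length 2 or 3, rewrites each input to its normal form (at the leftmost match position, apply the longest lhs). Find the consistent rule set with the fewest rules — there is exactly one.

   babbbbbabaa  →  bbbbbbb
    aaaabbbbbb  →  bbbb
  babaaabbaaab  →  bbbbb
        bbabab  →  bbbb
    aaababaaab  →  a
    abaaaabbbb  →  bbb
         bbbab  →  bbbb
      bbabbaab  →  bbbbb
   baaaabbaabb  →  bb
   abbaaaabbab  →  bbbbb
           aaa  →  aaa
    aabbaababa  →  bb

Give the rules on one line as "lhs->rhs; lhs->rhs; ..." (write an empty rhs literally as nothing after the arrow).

aab->; ab->b; bba->bb

  | babbbbbabaa => bbbbbbabaa => bbbbbbbaa => bbbbbbba => bbbbbbb
  | aaaabbbbbb => aabbbbb => bbbb
  | babaaabbaaab => bbaaabbaaab => bbaabbaaab => bbabbaaab => bbbbaaab => bbbbaab => bbbbab => bbbbb
  | bbabab => bbbab => bbbb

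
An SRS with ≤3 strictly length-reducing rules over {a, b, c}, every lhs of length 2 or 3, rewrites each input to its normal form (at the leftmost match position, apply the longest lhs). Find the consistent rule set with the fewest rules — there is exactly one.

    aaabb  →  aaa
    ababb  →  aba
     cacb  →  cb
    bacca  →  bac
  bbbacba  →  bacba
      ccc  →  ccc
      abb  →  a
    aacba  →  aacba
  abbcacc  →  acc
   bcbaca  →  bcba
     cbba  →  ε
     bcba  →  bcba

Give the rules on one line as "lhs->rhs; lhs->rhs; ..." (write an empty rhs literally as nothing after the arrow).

  | aaabb => aaa
  | ababb => aba
  | cacb => cb
  | bacca => bac

bb->; ca->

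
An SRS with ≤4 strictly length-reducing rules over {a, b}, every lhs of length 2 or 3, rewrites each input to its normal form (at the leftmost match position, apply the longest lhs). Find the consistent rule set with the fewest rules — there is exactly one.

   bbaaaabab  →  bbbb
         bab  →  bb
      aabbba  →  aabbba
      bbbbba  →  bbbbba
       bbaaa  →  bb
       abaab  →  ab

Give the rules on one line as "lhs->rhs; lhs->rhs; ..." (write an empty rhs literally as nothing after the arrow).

  | bbaaaabab => bbabab => bbbab => bbbb
  | bab => bb
  | aabbba
  | bbbbba

aaa->; aba->; bab->bb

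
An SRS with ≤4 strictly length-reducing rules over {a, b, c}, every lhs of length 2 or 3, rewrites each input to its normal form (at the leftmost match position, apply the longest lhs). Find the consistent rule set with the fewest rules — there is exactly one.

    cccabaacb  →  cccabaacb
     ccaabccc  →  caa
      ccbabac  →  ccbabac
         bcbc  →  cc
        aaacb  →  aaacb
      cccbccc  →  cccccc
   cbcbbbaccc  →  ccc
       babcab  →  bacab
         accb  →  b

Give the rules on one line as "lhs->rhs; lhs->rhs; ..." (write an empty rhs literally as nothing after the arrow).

acc->; bc->c; cac->aa

  | cccabaacb
  | ccaabccc => ccaaccc => ccac => caa
  | ccbabac
  | bcbc => cbc => cc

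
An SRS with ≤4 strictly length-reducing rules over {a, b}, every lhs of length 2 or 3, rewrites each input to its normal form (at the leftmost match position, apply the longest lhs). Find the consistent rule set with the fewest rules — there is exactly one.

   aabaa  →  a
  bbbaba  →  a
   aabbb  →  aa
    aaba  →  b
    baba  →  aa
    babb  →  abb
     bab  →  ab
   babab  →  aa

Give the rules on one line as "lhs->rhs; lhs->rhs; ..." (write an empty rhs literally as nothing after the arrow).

aaa->b; aab->aa; ba->a; bbb->aa

  | aabaa => aaaa => ba => a
  | bbbaba => aaaba => bba => ba => a
  | aabbb => aabb => aab => aa
  | aaba => aaa => b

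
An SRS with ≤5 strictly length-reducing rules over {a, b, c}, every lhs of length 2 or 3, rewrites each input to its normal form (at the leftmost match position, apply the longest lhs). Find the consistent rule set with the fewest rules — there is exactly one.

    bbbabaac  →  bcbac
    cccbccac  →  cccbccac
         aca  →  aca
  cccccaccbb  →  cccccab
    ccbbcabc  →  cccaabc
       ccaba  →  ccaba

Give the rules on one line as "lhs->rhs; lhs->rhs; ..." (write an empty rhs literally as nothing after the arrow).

  | bbbabaac => bbaaac => bcbac
  | cccbccac
  | aca
  | cccccaccbb => cccccbabb => cccccab

acc->ba; baa->cb; bab->a; bbc->ca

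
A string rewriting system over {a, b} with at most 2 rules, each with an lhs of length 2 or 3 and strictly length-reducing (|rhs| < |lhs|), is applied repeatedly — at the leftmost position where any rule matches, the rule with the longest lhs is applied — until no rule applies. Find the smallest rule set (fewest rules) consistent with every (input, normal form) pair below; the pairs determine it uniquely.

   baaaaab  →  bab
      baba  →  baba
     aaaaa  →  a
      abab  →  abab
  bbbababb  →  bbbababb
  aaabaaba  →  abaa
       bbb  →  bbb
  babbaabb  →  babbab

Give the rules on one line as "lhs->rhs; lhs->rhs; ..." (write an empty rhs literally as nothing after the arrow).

aaa->a; aab->a

  | baaaaab => baaab => bab
  | baba
  | aaaaa => aaa => a
  | abab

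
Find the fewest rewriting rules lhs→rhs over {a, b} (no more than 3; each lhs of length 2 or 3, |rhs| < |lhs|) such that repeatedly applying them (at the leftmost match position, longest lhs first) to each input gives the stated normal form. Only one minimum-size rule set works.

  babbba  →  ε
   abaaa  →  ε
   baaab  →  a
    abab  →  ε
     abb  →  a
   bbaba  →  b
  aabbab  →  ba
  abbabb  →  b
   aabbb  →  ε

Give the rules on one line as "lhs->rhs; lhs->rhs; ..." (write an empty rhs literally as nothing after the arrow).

aa->b; ab->a; bb->

  | babbba => babba => baba => baa => bb => ε
  | abaaa => aaaa => baa => bb => ε
  | baaab => bbab => ab => a
  | abab => aab => bb => ε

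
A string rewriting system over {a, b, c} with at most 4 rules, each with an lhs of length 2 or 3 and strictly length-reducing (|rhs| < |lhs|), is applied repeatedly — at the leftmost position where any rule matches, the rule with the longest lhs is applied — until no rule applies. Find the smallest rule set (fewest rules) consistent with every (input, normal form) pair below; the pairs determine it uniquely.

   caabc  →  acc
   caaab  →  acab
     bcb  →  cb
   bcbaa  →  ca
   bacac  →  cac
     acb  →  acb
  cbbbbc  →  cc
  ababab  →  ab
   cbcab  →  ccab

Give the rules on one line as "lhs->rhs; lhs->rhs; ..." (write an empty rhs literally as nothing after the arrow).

ba->; bc->c; caa->ac

  | caabc => acbc => acc
  | caaab => acab
  | bcb => cb
  | bcbaa => cbaa => ca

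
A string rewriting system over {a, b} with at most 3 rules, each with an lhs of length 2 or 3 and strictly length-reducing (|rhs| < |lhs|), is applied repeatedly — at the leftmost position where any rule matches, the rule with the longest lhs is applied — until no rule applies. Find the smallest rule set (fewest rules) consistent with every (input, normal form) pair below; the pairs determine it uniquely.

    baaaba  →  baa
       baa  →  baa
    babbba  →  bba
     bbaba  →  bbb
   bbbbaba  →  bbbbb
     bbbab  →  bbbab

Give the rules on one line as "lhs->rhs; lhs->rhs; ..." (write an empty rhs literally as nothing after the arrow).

  | baaaba => baa
  | baa
  | babbba => bba
  | bbaba => bbb

aab->; aba->b; abb->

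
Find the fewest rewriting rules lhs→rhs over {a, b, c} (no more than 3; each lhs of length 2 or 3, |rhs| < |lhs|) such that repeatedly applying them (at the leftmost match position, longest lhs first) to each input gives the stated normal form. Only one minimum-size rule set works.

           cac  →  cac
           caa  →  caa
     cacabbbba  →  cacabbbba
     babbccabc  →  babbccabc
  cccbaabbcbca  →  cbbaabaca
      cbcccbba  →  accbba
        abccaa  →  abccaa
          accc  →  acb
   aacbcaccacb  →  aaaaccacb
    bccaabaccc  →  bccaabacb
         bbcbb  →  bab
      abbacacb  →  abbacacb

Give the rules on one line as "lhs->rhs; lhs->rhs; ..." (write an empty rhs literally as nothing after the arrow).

  | cac
  | caa
  | cacabbbba
  | babbccabc

bcb->a; cbc->a; ccc->cb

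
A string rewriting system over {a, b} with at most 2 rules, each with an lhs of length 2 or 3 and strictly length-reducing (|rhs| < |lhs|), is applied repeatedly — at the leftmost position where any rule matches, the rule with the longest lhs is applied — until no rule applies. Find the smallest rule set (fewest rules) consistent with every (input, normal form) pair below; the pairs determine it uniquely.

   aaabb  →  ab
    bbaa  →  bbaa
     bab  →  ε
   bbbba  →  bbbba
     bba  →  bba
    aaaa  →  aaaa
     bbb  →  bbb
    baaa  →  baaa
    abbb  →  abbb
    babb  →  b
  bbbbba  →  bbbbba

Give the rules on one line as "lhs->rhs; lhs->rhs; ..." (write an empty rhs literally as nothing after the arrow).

aab->; bab->

  | aaabb => ab
  | bbaa
  | bab => ε
  | bbbba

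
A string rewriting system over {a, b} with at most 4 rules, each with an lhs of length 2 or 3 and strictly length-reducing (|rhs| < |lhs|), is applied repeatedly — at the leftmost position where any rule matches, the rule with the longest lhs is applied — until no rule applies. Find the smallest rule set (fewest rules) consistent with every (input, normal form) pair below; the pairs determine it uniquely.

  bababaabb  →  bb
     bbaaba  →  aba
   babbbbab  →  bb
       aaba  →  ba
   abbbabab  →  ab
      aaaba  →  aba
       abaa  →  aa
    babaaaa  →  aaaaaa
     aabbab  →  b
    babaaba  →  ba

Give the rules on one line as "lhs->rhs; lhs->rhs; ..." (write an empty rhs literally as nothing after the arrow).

aab->b; baa->a; bab->aa; bba->

  | bababaabb => aaabaabb => abaabb => aabb => bb
  | bbaaba => aba
  | babbbbab => aabbbab => bbbab => bb
  | aaba => ba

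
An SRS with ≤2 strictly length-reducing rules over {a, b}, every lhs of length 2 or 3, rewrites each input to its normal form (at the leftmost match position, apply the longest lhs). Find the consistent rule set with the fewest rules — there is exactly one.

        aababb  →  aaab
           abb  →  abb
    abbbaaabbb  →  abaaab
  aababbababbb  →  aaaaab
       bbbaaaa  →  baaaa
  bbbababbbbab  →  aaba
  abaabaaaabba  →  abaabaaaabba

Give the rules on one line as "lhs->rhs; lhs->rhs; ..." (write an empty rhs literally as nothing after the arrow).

bab->a; bbb->b

  | aababb => aaab
  | abb
  | abbbaaabbb => abaaabbb => abaaab
  | aababbababbb => aaabababbb => aaaaabbb => aaaaab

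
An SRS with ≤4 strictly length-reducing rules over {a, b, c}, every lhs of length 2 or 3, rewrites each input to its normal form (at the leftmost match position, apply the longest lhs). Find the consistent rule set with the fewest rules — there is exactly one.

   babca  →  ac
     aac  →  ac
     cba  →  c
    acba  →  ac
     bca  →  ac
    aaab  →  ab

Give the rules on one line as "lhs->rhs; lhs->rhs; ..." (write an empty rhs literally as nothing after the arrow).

  | babca => bca => ac
  | aac => ac
  | cba => c
  | acba => ac

aa->a; ba->; bca->ac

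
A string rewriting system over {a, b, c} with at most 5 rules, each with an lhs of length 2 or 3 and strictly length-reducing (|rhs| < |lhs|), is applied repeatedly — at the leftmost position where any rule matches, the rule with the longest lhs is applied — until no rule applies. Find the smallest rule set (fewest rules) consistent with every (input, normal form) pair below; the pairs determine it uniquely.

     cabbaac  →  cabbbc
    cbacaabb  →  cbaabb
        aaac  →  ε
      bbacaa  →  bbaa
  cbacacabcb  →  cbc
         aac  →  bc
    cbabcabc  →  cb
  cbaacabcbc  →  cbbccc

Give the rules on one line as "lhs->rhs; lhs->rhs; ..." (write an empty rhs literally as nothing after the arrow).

  | cabbaac => cabbbc
  | cbacaabb => cbaabb
  | aaac => abc => ac => ε
  | bbacaa => bbaa

aac->bc; abc->ac; ac->; acb->c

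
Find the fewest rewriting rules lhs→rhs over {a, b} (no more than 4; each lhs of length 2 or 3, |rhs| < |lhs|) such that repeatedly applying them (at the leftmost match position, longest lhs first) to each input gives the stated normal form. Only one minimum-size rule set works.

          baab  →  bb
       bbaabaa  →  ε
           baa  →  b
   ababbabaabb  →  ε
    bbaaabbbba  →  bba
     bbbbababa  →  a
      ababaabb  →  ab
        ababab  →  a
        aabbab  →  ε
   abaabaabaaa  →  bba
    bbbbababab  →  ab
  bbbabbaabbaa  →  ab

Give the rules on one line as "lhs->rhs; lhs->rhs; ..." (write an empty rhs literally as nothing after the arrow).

  | baab => bb
  | bbaabaa => bbbaa => aa => ε
  | baa => b
  | ababbabaabb => abbbabaabb => aabaabb => baabb => bbb => ε

aa->; aaa->bb; bab->bb; bbb->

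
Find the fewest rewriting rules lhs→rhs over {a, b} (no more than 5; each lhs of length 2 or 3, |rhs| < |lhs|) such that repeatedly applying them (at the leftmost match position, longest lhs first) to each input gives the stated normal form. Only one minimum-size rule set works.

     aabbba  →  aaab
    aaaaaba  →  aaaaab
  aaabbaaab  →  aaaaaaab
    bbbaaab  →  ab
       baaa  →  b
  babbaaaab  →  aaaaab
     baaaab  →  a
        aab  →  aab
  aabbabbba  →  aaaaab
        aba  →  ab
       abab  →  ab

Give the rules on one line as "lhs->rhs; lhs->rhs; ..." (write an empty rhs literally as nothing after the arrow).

  | aabbba => aaaba => aaab
  | aaaaaba => aaaaab
  | aaabbaaab => aaaaaaab
  | bbbaaab => abaaab => abab => ab

ba->b; baa->b; bab->b; bb->a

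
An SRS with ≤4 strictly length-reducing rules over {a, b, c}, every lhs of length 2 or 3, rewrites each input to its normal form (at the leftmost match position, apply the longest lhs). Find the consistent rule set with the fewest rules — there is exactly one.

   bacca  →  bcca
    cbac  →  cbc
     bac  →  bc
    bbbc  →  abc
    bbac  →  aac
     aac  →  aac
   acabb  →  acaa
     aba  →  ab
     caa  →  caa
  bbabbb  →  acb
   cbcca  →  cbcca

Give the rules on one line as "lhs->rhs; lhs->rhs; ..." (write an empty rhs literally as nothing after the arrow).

aaa->ac; ba->b; bb->a

  | bacca => bcca
  | cbac => cbc
  | bac => bc
  | bbbc => abc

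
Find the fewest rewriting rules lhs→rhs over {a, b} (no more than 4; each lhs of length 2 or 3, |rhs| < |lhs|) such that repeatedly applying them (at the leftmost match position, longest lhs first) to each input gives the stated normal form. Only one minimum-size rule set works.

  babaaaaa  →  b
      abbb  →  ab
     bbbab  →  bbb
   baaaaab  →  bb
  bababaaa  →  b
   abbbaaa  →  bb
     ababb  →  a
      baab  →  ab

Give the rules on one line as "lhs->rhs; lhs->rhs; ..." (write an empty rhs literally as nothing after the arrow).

aa->b; aaa->bb; abb->a; ba->

  | babaaaaa => baaaaa => aaaa => bba => b
  | abbb => ab
  | bbbab => bbb
  | baaaaab => aaaab => bbab => bb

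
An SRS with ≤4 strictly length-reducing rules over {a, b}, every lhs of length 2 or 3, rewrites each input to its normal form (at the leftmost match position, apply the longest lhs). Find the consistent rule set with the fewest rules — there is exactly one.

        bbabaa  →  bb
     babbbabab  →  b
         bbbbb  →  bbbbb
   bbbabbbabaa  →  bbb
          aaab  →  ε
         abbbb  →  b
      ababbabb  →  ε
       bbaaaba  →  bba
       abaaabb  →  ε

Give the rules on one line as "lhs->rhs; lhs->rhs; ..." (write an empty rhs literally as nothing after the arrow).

  | bbabaa => bbaa => bb
  | babbbabab => baababab => babab => bab => b
  | bbbbb
  | bbbabbbabaa => bbbaababaa => bbbabaa => bbbaa => bbb

aa->; aab->; ab->; abb->aa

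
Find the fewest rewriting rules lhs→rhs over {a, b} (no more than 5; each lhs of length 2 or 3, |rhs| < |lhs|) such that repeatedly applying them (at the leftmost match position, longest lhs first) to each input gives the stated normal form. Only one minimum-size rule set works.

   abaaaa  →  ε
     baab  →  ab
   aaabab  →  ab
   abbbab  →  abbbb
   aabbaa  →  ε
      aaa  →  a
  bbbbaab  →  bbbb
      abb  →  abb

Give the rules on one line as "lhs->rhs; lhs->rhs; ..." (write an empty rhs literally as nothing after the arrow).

aa->; aba->a; ba->; bab->bb

  | abaaaa => aaaa => aa => ε
  | baab => ab
  | aaabab => abab => ab
  | abbbab => abbbb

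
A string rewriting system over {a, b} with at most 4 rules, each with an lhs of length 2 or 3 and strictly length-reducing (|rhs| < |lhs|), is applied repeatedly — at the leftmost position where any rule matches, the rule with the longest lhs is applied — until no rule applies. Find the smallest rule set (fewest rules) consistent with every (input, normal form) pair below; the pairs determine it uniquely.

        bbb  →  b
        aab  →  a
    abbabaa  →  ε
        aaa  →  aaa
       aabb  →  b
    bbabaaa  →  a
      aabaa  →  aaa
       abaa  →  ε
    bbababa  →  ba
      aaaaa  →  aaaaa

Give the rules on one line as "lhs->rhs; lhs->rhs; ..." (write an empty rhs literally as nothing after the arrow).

  | bbb => bb => b
  | aab => a
  | abbabaa => bbabaa => babaa => bbaa => baa => ε
  | aaa

aab->a; ab->b; baa->; bb->b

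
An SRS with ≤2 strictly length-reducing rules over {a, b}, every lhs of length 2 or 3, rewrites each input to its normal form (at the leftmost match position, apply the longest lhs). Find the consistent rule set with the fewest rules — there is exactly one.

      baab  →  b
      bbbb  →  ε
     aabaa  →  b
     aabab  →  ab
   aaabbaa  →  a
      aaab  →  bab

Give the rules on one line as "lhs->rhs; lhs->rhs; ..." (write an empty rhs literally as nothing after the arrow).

  | baab => bbb => b
  | bbbb => bb => ε
  | aabaa => bbaa => aa => b
  | aabab => bbab => ab

aa->b; bb->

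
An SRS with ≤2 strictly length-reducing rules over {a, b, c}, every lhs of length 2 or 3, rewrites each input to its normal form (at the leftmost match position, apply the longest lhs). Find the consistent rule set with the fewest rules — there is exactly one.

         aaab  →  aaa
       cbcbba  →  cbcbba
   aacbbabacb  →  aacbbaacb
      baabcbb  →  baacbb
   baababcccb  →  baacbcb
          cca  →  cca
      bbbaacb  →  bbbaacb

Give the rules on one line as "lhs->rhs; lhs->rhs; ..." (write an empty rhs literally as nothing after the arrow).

  | aaab => aaa
  | cbcbba
  | aacbbabacb => aacbbaacb
  | baabcbb => baacbb

ab->a; acc->cb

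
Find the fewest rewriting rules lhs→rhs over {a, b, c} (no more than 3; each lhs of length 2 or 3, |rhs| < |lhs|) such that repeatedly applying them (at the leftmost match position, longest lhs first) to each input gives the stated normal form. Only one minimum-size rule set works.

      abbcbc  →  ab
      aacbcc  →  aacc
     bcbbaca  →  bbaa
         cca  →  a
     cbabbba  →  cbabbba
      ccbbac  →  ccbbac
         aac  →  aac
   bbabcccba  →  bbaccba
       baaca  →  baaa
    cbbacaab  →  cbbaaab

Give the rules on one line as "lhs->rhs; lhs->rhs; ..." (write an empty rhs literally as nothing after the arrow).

  | abbcbc => abbc => ab
  | aacbcc => aacc
  | bcbbaca => bbaca => bbaa
  | cca => ca => a

bc->; ca->a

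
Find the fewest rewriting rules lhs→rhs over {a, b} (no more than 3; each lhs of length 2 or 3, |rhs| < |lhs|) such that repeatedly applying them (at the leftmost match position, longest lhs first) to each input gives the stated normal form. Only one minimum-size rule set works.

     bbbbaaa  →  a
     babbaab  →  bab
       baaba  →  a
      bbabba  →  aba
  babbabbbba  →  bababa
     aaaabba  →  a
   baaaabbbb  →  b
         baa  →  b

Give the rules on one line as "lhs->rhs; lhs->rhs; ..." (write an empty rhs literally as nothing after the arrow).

aa->; abb->ab; bb->

  | bbbbaaa => bbaaa => aaa => a
  | babbaab => babaab => babb => bab
  | baaba => bba => a
  | bbabba => abba => aba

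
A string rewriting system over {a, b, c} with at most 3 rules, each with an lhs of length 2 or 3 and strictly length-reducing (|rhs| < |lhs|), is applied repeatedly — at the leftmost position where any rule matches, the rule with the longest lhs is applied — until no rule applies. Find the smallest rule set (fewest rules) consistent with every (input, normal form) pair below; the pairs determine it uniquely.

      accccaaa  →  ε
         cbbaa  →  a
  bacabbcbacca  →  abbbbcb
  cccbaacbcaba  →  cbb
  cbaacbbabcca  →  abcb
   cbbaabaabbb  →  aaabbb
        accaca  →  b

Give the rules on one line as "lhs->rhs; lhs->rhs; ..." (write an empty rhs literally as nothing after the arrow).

  | accccaaa => acccbaa => acccaa => accba => acca => acb => ε
  | cbbaa => cbaa => caa => ba => a
  | bacabbcbacca => acabbcbacca => abbbcbacca => abbbcacca => abbbbcca => abbbbcb
  | cccbaacbcaba => cccaacbcaba => ccbacbcaba => ccacbcaba => cbcbcaba => cbcbbba => cbcbba => cbcba => cbca => cbb

acb->; ba->a; ca->b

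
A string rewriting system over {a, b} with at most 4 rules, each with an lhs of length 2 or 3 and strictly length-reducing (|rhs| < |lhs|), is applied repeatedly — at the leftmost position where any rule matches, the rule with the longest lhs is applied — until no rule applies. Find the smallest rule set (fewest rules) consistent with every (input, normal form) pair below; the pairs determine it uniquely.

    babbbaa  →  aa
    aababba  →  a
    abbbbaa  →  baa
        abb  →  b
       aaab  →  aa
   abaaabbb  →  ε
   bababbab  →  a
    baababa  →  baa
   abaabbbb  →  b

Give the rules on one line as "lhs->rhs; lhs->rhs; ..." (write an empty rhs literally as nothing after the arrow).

ab->; bab->aa; bb->b

  | babbbaa => aabbaa => abaa => aa
  | aababba => aabba => aba => a
  | abbbbaa => bbbaa => bbaa => baa
  | abb => b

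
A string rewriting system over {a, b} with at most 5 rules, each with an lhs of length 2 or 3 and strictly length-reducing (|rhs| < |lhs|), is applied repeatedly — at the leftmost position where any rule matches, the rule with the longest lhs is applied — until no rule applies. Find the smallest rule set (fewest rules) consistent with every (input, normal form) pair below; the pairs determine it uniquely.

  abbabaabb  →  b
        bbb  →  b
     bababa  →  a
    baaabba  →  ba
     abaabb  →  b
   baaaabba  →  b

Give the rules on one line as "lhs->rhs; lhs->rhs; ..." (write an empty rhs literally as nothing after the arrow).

aa->b; baa->a; bab->ab; bb->

  | abbabaabb => aabaabb => bbaabb => aabb => bbb => b
  | bbb => b
  | bababa => ababa => aaba => bba => a
  | baaabba => aabba => bbba => ba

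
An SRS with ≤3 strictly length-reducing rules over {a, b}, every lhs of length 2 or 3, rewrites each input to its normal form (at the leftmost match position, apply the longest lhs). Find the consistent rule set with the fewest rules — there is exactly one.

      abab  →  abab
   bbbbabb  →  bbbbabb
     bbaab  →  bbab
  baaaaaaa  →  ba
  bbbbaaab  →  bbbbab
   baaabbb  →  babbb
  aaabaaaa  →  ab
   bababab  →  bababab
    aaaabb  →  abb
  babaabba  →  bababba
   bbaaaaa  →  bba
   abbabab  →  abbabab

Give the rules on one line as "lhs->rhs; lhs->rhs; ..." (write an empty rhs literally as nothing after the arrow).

aa->; aab->ab

  | abab
  | bbbbabb
  | bbaab => bbab
  | baaaaaaa => baaaaa => baaa => ba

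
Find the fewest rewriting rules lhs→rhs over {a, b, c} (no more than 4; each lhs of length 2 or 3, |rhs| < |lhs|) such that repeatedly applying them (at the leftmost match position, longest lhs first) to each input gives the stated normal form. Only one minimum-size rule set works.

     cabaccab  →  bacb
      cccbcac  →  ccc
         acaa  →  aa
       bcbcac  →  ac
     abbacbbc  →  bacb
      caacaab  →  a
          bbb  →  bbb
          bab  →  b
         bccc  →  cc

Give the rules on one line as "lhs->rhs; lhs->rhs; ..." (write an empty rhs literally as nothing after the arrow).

  | cabaccab => baccab => bacb
  | cccbcac => cccac => ccc
  | acaa => aa
  | bcbcac => bcac => ac

ab->; bc->; ca->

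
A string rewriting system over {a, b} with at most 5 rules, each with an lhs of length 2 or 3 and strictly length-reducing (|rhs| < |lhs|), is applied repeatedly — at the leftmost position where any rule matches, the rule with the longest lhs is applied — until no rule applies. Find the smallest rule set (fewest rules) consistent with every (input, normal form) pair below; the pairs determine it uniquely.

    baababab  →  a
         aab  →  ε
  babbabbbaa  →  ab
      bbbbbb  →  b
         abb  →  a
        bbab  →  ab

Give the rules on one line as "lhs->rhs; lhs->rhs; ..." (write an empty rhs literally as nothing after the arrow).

  | baababab => bababab => bbabab => abab => abb => a
  | aab => bb => ε
  | babbabbbaa => bbbabbbaa => aabbbaa => bbbbaa => abaa => aba => ab
  | bbbbbb => abbb => aa => b

aa->b; ba->b; bb->; bbb->a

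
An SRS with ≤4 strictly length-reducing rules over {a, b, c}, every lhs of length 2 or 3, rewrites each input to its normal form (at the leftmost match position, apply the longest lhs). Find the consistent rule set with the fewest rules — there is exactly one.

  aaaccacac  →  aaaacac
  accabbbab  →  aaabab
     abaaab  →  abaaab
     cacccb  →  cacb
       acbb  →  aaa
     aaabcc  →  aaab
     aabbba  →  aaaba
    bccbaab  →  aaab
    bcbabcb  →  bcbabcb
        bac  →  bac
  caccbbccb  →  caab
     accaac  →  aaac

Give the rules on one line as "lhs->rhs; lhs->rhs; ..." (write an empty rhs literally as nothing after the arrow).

  | aaaccacac => aaaacac
  | accabbbab => aabbbab => aaabab
  | abaaab
  | cacccb => cacb

bb->a; cbb->aa; cc->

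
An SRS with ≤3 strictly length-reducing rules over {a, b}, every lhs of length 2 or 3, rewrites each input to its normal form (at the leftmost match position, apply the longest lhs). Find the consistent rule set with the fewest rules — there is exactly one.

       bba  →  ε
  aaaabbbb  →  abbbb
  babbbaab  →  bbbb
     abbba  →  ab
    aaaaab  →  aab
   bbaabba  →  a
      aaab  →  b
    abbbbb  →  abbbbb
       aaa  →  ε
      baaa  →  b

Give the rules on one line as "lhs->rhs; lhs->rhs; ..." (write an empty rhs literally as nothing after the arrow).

aaa->; aba->bb; bba->

  | bba => ε
  | aaaabbbb => abbbb
  | babbbaab => babab => bbbb
  | abbba => ab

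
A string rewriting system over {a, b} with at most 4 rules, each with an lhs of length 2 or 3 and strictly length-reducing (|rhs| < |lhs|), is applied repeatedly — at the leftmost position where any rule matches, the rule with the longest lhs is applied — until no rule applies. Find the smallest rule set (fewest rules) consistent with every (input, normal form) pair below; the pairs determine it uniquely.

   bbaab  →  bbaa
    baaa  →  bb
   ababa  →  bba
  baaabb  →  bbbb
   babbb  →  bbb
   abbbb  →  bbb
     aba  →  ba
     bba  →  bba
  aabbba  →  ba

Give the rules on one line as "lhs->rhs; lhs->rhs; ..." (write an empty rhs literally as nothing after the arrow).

aaa->b; ab->a; aba->ba; abb->b

  | bbaab => bbaa
  | baaa => bb
  | ababa => baba => bba
  | baaabb => bbbb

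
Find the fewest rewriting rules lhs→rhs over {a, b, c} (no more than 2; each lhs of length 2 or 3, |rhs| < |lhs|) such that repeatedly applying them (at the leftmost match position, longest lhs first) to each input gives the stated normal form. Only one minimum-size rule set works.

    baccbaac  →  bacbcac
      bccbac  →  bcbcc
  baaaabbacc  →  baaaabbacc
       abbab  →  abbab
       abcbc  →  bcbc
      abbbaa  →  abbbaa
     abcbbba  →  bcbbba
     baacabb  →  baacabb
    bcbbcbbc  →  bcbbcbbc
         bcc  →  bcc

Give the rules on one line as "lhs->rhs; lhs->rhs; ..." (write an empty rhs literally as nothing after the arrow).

  | baccbaac => bacbcac
  | bccbac => bcbcc
  | baaaabbacc
  | abbab

abc->bc; cba->bc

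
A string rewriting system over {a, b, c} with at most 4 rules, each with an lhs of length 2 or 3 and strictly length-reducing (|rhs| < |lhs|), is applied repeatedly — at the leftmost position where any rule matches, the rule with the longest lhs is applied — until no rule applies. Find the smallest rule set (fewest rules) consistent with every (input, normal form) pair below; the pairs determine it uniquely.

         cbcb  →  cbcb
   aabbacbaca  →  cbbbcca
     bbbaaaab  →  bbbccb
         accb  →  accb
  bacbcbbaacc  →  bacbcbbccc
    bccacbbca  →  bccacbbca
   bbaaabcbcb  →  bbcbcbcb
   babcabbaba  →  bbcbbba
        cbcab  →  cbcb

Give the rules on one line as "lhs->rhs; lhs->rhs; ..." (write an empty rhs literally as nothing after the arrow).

  | cbcb
  | aabbacbaca => cbbacbaca => cbbabcca => cbbbcca
  | bbbaaaab => bbbcaab => bbbccb
  | accb

aa->c; ab->b; cba->bc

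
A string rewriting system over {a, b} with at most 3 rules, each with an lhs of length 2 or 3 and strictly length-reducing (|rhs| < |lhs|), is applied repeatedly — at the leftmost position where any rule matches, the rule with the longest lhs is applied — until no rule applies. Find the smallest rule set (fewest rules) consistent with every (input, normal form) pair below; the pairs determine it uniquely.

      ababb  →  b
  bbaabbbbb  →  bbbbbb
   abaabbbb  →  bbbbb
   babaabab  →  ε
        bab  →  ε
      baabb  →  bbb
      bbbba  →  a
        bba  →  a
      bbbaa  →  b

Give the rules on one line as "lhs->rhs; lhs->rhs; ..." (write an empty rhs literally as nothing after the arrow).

aa->b; ab->; ba->a

  | ababb => abb => b
  | bbaabbbbb => baabbbbb => aabbbbb => bbbbbb
  | abaabbbb => aabbbb => bbbbb
  | babaabab => abaabab => aabab => bbab => bab => ab => ε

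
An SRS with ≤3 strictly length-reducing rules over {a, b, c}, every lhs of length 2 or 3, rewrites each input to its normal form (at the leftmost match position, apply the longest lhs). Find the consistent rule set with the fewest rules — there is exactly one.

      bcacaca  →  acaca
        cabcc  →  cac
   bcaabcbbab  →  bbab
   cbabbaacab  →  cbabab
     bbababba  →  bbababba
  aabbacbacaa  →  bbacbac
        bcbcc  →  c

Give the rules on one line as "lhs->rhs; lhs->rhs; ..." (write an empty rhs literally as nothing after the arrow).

  | bcacaca => acaca
  | cabcc => cac
  | bcaabcbbab => aabcbbab => bcbbab => bbab
  | cbabbaacab => cbabbcab => cbabab

aa->; bc->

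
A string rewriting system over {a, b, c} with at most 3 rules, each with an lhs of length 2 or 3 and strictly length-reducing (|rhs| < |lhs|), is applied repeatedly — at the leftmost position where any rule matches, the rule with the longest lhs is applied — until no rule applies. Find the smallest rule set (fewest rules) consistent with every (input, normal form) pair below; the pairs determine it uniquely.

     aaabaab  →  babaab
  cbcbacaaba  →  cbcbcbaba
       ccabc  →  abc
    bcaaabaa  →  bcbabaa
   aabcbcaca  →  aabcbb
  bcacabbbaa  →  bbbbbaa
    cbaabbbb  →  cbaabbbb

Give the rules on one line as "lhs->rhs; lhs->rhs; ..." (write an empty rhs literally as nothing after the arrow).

aaa->ba; aca->cb; cc->

  | aaabaab => babaab
  | cbcbacaaba => cbcbcbaba
  | ccabc => abc
  | bcaaabaa => bcbabaa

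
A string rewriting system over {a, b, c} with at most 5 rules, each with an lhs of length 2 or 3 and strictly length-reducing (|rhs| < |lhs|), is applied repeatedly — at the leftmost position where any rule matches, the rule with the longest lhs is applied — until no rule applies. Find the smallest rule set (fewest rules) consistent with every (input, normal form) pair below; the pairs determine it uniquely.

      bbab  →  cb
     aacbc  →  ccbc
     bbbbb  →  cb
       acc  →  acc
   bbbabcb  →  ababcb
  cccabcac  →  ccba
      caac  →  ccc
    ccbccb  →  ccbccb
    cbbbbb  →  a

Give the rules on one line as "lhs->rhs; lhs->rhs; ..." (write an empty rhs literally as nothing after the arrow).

  | bbab => aab => cb
  | aacbc => ccbc
  | bbbbb => abbb => aab => cb
  | acc

aa->c; bb->a; cab->; cac->ba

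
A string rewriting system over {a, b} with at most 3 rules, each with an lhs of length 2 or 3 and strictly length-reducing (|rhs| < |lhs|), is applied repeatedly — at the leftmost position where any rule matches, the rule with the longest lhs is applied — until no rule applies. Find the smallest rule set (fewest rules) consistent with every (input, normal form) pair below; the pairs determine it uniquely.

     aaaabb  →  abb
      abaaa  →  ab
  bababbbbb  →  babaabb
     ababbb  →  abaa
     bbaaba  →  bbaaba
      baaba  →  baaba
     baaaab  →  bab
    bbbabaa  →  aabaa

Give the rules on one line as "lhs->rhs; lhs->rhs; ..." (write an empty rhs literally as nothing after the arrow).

  | aaaabb => abb
  | abaaa => ab
  | bababbbbb => babaabb
  | ababbb => abaa

aaa->; bbb->a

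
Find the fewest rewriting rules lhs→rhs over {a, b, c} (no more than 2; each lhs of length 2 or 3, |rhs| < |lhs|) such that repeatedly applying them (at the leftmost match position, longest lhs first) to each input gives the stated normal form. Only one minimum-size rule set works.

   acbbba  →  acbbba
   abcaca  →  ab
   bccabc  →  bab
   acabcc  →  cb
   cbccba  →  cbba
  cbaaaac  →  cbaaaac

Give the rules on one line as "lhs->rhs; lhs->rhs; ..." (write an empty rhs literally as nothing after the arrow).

  | acbbba
  | abcaca => abaca => abc => ab
  | bccabc => bcabc => babc => bab
  | acabcc => cbcc => cbc => cb

aca->c; bc->b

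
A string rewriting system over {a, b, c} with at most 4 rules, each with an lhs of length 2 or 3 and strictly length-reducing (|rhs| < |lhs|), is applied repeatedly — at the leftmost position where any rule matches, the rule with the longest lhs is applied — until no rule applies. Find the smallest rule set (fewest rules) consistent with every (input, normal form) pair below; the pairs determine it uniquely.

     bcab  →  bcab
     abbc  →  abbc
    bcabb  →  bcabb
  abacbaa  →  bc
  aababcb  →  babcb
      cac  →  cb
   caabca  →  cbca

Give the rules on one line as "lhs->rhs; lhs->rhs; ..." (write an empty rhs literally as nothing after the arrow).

  | bcab
  | abbc
  | bcabb
  | abacbaa => abbbaa => accaa => bcaa => bc

aa->; ac->b; bbb->cc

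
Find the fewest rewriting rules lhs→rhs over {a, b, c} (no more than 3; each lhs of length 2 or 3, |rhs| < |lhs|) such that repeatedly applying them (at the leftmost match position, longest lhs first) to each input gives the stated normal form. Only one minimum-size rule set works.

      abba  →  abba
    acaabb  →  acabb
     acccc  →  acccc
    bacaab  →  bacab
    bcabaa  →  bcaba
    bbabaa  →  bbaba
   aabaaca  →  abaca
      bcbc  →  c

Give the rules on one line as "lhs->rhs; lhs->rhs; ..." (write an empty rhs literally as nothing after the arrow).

  | abba
  | acaabb => acabb
  | acccc
  | bacaab => bacab

aa->a; bcb->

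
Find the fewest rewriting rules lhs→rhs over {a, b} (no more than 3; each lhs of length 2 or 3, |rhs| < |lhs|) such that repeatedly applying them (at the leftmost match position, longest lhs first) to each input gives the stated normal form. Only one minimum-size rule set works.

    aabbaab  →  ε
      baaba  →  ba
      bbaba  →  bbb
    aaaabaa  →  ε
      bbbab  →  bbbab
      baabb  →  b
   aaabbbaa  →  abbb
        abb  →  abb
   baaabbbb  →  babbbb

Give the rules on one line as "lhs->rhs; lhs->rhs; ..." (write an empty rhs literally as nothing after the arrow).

  | aabbaab => aabaab => aaaab => aab => aa => ε
  | baaba => baaa => ba
  | bbaba => bbb
  | aaaabaa => aabaa => aaaa => aa => ε

aa->; aab->aa; aba->b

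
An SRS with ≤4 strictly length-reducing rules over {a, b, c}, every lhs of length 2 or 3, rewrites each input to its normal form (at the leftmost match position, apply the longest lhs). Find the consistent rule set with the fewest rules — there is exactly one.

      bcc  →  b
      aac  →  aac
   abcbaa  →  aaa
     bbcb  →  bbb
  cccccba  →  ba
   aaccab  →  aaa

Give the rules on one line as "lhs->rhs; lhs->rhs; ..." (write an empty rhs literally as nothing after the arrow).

  | bcc => b
  | aac
  | abcbaa => acbaa => abaa => aaa
  | bbcb => bbb

ab->a; cb->b; cc->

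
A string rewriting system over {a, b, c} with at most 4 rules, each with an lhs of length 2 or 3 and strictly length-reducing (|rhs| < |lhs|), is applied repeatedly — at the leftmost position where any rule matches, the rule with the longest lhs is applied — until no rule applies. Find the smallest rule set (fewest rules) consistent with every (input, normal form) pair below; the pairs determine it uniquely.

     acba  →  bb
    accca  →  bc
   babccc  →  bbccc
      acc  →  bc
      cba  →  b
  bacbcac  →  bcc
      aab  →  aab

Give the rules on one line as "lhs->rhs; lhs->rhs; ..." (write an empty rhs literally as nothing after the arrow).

  | acba => bba => bb
  | accca => bcca => bcb => bc
  | babccc => bbccc
  | acc => bc

ac->b; ba->b; ca->b; cb->c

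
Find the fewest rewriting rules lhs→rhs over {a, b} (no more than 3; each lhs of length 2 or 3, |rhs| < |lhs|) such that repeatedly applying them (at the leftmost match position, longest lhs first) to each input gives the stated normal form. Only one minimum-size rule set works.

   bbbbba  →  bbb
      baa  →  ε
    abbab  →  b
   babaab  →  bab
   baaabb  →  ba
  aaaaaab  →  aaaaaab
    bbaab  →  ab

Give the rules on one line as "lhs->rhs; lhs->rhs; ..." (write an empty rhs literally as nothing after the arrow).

  | bbbbba => bbb
  | baa => ε
  | abbab => baab => b
  | babaab => bab

abb->ba; baa->; bba->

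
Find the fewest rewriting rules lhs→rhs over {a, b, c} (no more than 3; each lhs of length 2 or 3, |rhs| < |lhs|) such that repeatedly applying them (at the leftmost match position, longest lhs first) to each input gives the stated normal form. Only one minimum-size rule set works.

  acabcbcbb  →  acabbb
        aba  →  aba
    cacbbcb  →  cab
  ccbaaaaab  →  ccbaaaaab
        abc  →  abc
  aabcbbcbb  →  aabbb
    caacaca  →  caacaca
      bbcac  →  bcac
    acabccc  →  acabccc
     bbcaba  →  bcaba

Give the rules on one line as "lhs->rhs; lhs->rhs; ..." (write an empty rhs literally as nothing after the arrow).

  | acabcbcbb => acabbb
  | aba
  | cacbbcb => cacbcb => cab
  | ccbaaaaab

bbc->bc; cbc->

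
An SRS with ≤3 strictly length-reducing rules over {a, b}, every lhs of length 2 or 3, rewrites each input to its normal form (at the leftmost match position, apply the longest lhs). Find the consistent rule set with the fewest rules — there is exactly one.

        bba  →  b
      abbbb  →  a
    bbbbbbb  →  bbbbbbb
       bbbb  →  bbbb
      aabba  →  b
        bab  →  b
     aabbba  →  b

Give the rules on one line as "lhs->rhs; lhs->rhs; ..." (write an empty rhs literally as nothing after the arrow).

  | bba => b
  | abbbb => abbb => abb => ab => a
  | bbbbbbb
  | bbbb

aaa->b; ab->a; ba->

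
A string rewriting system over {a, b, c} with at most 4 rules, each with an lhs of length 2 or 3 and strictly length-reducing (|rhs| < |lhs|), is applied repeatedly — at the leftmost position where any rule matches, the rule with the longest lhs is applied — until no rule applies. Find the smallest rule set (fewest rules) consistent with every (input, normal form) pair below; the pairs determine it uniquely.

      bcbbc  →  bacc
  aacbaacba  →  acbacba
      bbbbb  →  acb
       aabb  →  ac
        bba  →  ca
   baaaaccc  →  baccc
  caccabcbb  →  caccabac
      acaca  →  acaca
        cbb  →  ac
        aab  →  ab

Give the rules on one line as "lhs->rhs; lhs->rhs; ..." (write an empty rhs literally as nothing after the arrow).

  | bcbbc => bacc
  | aacbaacba => acbaacba => acbacba
  | bbbbb => cbbb => acb
  | aabb => abb => ac

aa->a; bb->c; cbb->ac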